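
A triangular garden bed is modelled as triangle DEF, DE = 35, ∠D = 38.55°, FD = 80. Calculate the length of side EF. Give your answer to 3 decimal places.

By the law of cosines, EF² = FD² + DE² − 2·FD·DE·cos D = 3245.4, so EF ≈ 56.969.

56.969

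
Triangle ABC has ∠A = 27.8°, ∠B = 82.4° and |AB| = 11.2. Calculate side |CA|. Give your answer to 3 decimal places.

The third angle is ∠C = 180° − ∠A − ∠B = 69.80°.
Law of sines: |CA| = |AB|·sin B/sin C ≈ 11.829.

11.829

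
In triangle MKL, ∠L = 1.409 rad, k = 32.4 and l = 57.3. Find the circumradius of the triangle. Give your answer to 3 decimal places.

Law of sines: sin K = k·sin L/l ≈ 0.55806.
Since l ≥ k, only the acute value applies: ∠K ≈ 0.592 rad.
Then ∠M = π − ∠L − ∠K ≈ 1.141 rad.
Law of sines gives m = l·sin M/sin L ≈ 52.767.
Circumradius = l/(2 sin L) ≈ 29.029.

R ≈ 29.029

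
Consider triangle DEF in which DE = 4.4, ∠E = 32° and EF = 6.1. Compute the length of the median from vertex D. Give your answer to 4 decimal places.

By the law of cosines, FD² = DE² + EF² − 2·DE·EF·cos E = 11.047, so FD ≈ 3.3237.
Median from D: ½√(2·FD² + 2·DE² − EF²) ≈ 2.4292.

2.4292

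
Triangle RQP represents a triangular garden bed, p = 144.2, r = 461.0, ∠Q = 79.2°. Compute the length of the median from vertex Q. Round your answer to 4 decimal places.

By the law of cosines, q² = p² + r² − 2·p·r·cos Q = 2.084e+05, so q ≈ 456.51.
Median from Q: ½√(2·p² + 2·r² − q²) ≈ 254.08.

254.0804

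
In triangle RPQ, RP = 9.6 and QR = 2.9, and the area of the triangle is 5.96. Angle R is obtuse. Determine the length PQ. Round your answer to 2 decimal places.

12.28

From area = ½·QR·RP·sin R, we get sin R = 2·area/(QR·RP) ≈ 0.42816.
Taking the obtuse solution, ∠R ≈ 154.65°.
Law of cosines then gives PQ ≈ 12.284.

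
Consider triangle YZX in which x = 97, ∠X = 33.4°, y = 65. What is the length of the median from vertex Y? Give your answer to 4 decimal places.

Law of sines: sin Y = y·sin X/x ≈ 0.36888.
Since x ≥ y, only the acute value applies: ∠Y ≈ 21.65°.
Then ∠Z = 180° − ∠X − ∠Y ≈ 124.95°.
Law of sines gives z = x·sin Z/sin X ≈ 144.42.
Median from Y: ½√(2·z² + 2·x² − y²) ≈ 118.65.

m_Y ≈ 118.6485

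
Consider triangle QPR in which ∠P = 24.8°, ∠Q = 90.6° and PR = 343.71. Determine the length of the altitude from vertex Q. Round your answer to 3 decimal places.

The third angle is ∠R = 180° − ∠Q − ∠P = 64.60°.
Law of sines: RQ = PR·sin P/sin Q ≈ 144.18.
Law of sines: QP = PR·sin R/sin Q ≈ 310.5.
Area = ½·PR·RQ·sin R ≈ 22383.
The altitude from Q has length 2·area/PR ≈ 130.24.

h_Q ≈ 130.241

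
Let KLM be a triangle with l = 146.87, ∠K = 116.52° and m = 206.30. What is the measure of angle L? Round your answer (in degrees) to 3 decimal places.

25.797

By the law of cosines, k² = l² + m² − 2·l·m·cos K = 91188, so k ≈ 301.97.
Law of cosines again: cos L = (m² + k² − l²)/(2·m·k) ≈ 0.90034, so ∠L ≈ 25.80°.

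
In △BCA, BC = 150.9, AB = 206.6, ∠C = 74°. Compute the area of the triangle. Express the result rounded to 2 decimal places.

13686.50

Law of sines: sin A = BC·sin C/AB ≈ 0.70210.
Since AB ≥ BC, only the acute value applies: ∠A ≈ 44.60°.
Then ∠B = 180° − ∠C − ∠A ≈ 61.40°.
Law of sines gives CA = AB·sin B/sin C ≈ 188.71.
Area = ½·AB·BC·sin B ≈ 13687.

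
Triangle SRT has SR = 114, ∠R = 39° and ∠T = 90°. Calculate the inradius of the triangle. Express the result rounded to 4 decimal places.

The third angle is ∠S = 180° − ∠R − ∠T = 51.00°.
Law of sines: RT = SR·sin S/sin T ≈ 88.595.
Law of sines: TS = SR·sin R/sin T ≈ 71.743.
Area = ½·SR·RT·sin R ≈ 3178.
Semiperimeter s = (88.595+71.743+114)/2 = 137.17.
Inradius = area/s = 3178/137.17 ≈ 23.169.

23.1686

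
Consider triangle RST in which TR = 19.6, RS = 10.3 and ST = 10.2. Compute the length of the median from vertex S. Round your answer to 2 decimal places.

Median from S: ½√(2·RS² + 2·ST² − TR²) ≈ 3.0042.

3.00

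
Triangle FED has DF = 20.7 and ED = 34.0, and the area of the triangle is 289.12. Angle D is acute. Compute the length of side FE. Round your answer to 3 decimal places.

27.965

From area = ½·ED·DF·sin D, we get sin D = 2·area/(ED·DF) ≈ 0.82160.
Taking the acute solution, ∠D ≈ 55.24°.
Law of cosines then gives FE ≈ 27.965.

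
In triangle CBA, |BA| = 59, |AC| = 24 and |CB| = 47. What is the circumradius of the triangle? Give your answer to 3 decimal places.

By the law of cosines, cos C = (|AC|² + |CB|² − |BA|²) / (2·|AC|·|CB|) ≈ -0.30851, so ∠C ≈ 1.884 rad.
Circumradius = |BA|/(2 sin C) ≈ 31.013.

31.013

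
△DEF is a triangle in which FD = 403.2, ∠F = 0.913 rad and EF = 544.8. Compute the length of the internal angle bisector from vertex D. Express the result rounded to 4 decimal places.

By the law of cosines, DE² = EF² + FD² − 2·EF·FD·cos F = 1.9078e+05, so DE ≈ 436.79.
Law of cosines again: cos D = (FD² + DE² − EF²)/(2·FD·DE) ≈ 0.16054, so ∠D ≈ 1.410 rad.
The bisector from D has length 2·FD·DE·cos(∠D/2)/(FD+DE) ≈ 319.42.

t_D ≈ 319.4213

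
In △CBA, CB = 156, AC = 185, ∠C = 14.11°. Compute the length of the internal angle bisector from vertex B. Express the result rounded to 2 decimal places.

t_B ≈ 39.80

By the law of cosines, BA² = AC² + CB² − 2·AC·CB·cos C = 2582.4, so BA ≈ 50.818.
Law of cosines again: cos B = (CB² + BA² − AC²)/(2·CB·BA) ≈ -0.46083, so ∠B ≈ 117.44°.
The bisector from B has length 2·CB·BA·cos(∠B/2)/(CB+BA) ≈ 39.804.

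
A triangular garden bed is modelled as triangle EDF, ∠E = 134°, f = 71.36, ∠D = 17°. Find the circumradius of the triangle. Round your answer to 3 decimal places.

The third angle is ∠F = 180° − ∠E − ∠D = 29.00°.
Law of sines: e = f·sin E/sin F ≈ 105.88.
Law of sines: d = f·sin D/sin F ≈ 43.035.
Circumradius = f/(2 sin F) ≈ 73.596.

R ≈ 73.596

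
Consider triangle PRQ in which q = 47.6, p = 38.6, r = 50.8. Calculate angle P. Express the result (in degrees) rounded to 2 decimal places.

46.05

By the law of cosines, cos P = (r² + q² − p²) / (2·r·q) ≈ 0.69403, so ∠P ≈ 46.05°.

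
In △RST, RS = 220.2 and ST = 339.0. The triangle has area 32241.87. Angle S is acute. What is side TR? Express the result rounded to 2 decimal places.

From area = ½·RS·ST·sin S, we get sin S = 2·area/(RS·ST) ≈ 0.86384.
Taking the acute solution, ∠S ≈ 59.75°.
Law of cosines then gives TR ≈ 296.98.

296.98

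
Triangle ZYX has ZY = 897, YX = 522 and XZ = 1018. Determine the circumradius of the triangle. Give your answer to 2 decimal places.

By the law of cosines, cos Z = (XZ² + ZY² − YX²) / (2·XZ·ZY) ≈ 0.85882, so ∠Z ≈ 30.82°.
Circumradius = YX/(2 sin Z) ≈ 509.48.

R ≈ 509.48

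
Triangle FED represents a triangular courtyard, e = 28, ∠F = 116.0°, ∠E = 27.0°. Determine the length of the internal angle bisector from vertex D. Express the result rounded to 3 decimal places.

t_D ≈ 35.284

The third angle is ∠D = 180° − ∠F − ∠E = 37.00°.
Law of sines: f = e·sin F/sin E ≈ 55.433.
Law of sines: d = e·sin D/sin E ≈ 37.117.
The bisector from D has length 2·f·e·cos(∠D/2)/(f+e) ≈ 35.284.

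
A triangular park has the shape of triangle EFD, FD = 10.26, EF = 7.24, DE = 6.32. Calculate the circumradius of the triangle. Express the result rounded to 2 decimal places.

R ≈ 5.18

By the law of cosines, cos E = (DE² + EF² − FD²) / (2·DE·EF) ≈ -0.14105, so ∠E ≈ 98.11°.
Circumradius = FD/(2 sin E) ≈ 5.1818.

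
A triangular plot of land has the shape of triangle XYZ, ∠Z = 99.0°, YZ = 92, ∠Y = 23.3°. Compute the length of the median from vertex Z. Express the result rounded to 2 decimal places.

The third angle is ∠X = 180° − ∠Y − ∠Z = 57.70°.
Law of sines: ZX = YZ·sin Y/sin X ≈ 43.052.
Law of sines: XY = YZ·sin Z/sin X ≈ 107.5.
Median from Z: ½√(2·YZ² + 2·ZX² − XY²) ≈ 47.64.

47.64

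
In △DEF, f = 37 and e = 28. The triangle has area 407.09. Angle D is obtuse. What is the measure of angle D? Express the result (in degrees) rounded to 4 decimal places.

From area = ½·e·f·sin D, we get sin D = 2·area/(e·f) ≈ 0.78589.
Taking the obtuse solution, ∠D ≈ 128.20°.

∠D ≈ 128.1971°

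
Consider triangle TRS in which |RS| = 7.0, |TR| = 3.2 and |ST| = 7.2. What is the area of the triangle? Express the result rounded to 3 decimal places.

Semiperimeter s = (7 + 7.2 + 3.2)/2 = 8.7.
Heron's formula: area = √(8.7·1.7·1.5·5.5) ≈ 11.046.

11.046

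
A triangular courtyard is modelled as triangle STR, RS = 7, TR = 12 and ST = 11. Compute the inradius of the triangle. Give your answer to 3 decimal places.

2.530

Semiperimeter s = (12 + 7 + 11)/2 = 15.
Heron's formula: area = √(15·3·8·4) ≈ 37.947.
Inradius = area/s = 37.947/15 ≈ 2.5298.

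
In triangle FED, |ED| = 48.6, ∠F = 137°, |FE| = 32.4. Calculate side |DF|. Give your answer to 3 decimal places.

Law of sines: sin D = |FE|·sin F/|ED| ≈ 0.45467.
Since |ED| ≥ |FE|, only the acute value applies: ∠D ≈ 27.04°.
Then ∠E = 180° − ∠F − ∠D ≈ 15.96°.
Law of sines gives |DF| = |ED|·sin E/sin F ≈ 19.59.

19.590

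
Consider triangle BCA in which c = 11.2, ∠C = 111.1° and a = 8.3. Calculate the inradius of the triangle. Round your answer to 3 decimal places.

1.606

Law of sines: sin A = a·sin C/c ≈ 0.69139.
Since c ≥ a, only the acute value applies: ∠A ≈ 43.74°.
Then ∠B = 180° − ∠C − ∠A ≈ 25.16°.
Law of sines gives b = c·sin B/sin C ≈ 5.1039.
Area = ½·c·a·sin B ≈ 19.761.
Semiperimeter s = (5.1039+11.2+8.3)/2 = 12.302.
Inradius = area/s = 19.761/12.302 ≈ 1.6063.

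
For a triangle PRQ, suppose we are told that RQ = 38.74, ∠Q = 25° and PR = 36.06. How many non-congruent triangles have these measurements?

RQ·sin Q = 38.74·sin(25°) ≈ 16.37.
Since RQ sin Q < PR < RQ (16.37 < 36.06 < 38.74), two triangles exist.

2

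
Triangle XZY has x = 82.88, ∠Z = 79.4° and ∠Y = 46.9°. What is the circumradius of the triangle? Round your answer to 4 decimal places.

51.4190

The third angle is ∠X = 180° − ∠Z − ∠Y = 53.70°.
Law of sines: z = x·sin Z/sin X ≈ 101.08.
Law of sines: y = x·sin Y/sin X ≈ 75.088.
Circumradius = x/(2 sin X) ≈ 51.419.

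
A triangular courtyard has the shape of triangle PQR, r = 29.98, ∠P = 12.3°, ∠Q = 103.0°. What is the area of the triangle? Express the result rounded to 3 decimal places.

The third angle is ∠R = 180° − ∠P − ∠Q = 64.70°.
Law of sines: p = r·sin P/sin R ≈ 7.0642.
Law of sines: q = r·sin Q/sin R ≈ 32.311.
Area = ½·r·p·sin Q ≈ 103.18.

103.179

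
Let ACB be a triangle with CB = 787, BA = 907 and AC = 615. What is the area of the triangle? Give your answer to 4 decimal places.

area ≈ 238017.5423

Semiperimeter s = (787 + 907 + 615)/2 = 1154.5.
Heron's formula: area = √(1154.5·367.5·247.5·539.5) ≈ 2.3802e+05.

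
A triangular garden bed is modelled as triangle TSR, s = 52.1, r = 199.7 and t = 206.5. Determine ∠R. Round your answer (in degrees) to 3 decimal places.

∠R ≈ 75.255°

By the law of cosines, cos R = (t² + s² − r²) / (2·t·s) ≈ 0.25452, so ∠R ≈ 75.25°.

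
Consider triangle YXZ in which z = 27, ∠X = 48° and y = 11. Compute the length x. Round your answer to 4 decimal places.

21.2729

By the law of cosines, x² = z² + y² − 2·z·y·cos X = 452.54, so x ≈ 21.273.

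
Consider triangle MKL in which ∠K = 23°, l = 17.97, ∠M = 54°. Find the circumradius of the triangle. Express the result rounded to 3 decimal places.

The third angle is ∠L = 180° − ∠M − ∠K = 103.00°.
Law of sines: m = l·sin M/sin L ≈ 14.92.
Law of sines: k = l·sin K/sin L ≈ 7.2061.
Circumradius = l/(2 sin L) ≈ 9.2213.

R ≈ 9.221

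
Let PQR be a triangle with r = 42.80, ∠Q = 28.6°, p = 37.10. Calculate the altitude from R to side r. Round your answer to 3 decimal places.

h_R ≈ 17.759

By the law of cosines, q² = r² + p² − 2·r·p·cos Q = 419.99, so q ≈ 20.494.
Area = ½·r·p·sin Q ≈ 380.05.
The altitude from R has length 2·area/r ≈ 17.759.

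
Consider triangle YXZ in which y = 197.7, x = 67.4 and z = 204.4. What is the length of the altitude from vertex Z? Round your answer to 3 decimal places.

h_Z ≈ 65.034

Semiperimeter s = (197.7 + 67.4 + 204.4)/2 = 234.75.
Heron's formula: area = √(234.75·37.05·167.35·30.35) ≈ 6646.4.
The altitude from Z has length 2·area/z ≈ 65.034.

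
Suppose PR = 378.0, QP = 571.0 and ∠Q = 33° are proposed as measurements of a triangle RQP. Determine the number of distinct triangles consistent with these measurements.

2

QP·sin Q = 571.0·sin(33°) ≈ 311.
Since QP sin Q < PR < QP (311 < 378.0 < 571.0), two triangles exist.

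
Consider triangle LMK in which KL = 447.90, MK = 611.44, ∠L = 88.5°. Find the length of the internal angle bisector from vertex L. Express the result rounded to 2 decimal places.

Law of sines: sin M = KL·sin L/MK ≈ 0.73228.
Since MK ≥ KL, only the acute value applies: ∠M ≈ 47.08°.
Then ∠K = 180° − ∠L − ∠M ≈ 44.42°.
Law of sines gives LM = MK·sin K/sin L ≈ 428.12.
The bisector from L has length 2·KL·LM·cos(∠L/2)/(KL+LM) ≈ 313.59.

t_L ≈ 313.59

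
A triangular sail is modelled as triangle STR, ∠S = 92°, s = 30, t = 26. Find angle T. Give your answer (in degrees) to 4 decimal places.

Law of sines: sin T = t·sin S/s ≈ 0.86614.
Since s ≥ t, only the acute value applies: ∠T ≈ 60.01°.
Then ∠R = 180° − ∠S − ∠T ≈ 27.99°.

60.0130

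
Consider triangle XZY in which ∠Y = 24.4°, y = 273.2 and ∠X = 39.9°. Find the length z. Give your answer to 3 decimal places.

The third angle is ∠Z = 180° − ∠Y − ∠X = 115.70°.
Law of sines: z = y·sin Z/sin Y ≈ 595.91.

595.913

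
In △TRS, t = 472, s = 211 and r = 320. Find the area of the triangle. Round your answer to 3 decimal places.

Semiperimeter p = (472 + 320 + 211)/2 = 501.5.
Heron's formula: area = √(501.5·29.5·181.5·290.5) ≈ 27929.

27929.159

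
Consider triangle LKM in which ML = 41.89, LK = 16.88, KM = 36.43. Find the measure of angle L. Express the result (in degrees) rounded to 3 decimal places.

By the law of cosines, cos L = (ML² + LK² − KM²) / (2·ML·LK) ≈ 0.50386, so ∠L ≈ 59.74°.

59.744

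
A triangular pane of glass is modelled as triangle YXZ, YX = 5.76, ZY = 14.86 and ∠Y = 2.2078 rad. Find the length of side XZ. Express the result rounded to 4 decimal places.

By the law of cosines, XZ² = ZY² + YX² − 2·ZY·YX·cos Y = 355.82, so XZ ≈ 18.863.

18.8631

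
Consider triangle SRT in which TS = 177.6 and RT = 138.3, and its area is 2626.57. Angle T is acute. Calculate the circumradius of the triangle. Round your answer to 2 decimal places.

121.05

From area = ½·RT·TS·sin T, we get sin T = 2·area/(RT·TS) ≈ 0.21387.
Taking the acute solution, ∠T ≈ 0.216 rad.
Law of cosines then gives SR ≈ 51.78.
Circumradius = SR/(2 sin T) ≈ 121.05.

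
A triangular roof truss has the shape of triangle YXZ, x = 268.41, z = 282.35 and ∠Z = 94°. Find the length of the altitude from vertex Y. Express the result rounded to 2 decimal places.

267.76

Law of sines: sin X = x·sin Z/z ≈ 0.94831.
Since z ≥ x, only the acute value applies: ∠X ≈ 71.50°.
Then ∠Y = 180° − ∠Z − ∠X ≈ 14.50°.
Law of sines gives y = z·sin Y/sin Z ≈ 70.877.
Area = ½·z·x·sin Y ≈ 9488.8.
The altitude from Y has length 2·area/y ≈ 267.76.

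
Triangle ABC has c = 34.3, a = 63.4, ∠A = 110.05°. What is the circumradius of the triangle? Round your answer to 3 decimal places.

Law of sines: sin C = c·sin A/a ≈ 0.50822.
Since a ≥ c, only the acute value applies: ∠C ≈ 30.55°.
Then ∠B = 180° − ∠A − ∠C ≈ 39.40°.
Law of sines gives b = a·sin B/sin A ≈ 42.842.
Circumradius = a/(2 sin A) ≈ 33.745.

R ≈ 33.745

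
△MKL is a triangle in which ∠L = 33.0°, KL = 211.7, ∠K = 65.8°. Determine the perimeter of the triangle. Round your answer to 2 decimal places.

The third angle is ∠M = 180° − ∠K − ∠L = 81.20°.
Law of sines: LM = KL·sin K/sin M ≈ 195.4.
Law of sines: MK = KL·sin L/sin M ≈ 116.67.
Semiperimeter s = (211.7+195.4+116.67)/2 = 261.88.
Perimeter = 211.7 + 195.4 + 116.67 = 523.77.

523.77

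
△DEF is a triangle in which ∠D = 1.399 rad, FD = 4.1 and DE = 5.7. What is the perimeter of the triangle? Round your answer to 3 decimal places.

By the law of cosines, EF² = FD² + DE² − 2·FD·DE·cos D = 41.31, so EF ≈ 6.4273.
Semiperimeter s = (6.4273+4.1+5.7)/2 = 8.1136.
Perimeter = 6.4273 + 4.1 + 5.7 = 16.227.

perimeter ≈ 16.227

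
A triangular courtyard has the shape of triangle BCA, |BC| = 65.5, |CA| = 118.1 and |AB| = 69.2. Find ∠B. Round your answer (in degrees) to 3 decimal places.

By the law of cosines, cos B = (|AB|² + |BC|² − |CA|²) / (2·|AB|·|BC|) ≈ -0.53708, so ∠B ≈ 122.48°.

122.485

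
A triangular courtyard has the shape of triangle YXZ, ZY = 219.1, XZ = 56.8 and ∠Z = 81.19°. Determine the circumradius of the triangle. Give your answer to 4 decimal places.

By the law of cosines, YX² = XZ² + ZY² − 2·XZ·ZY·cos Z = 47419, so YX ≈ 217.76.
Area = ½·XZ·ZY·sin Z ≈ 6149.
Circumradius = YX/(2 sin Z) ≈ 110.18.

R ≈ 110.1794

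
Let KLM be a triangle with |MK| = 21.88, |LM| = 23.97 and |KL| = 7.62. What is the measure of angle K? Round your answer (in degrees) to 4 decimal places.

By the law of cosines, cos K = (|MK|² + |KL|² − |LM|²) / (2·|MK|·|KL|) ≈ -0.11325, so ∠K ≈ 96.50°.

∠K ≈ 96.5025°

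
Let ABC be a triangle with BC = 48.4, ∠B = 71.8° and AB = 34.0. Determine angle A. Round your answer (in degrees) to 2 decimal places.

By the law of cosines, CA² = AB² + BC² − 2·AB·BC·cos B = 2470.6, so CA ≈ 49.705.
Law of cosines again: cos A = (CA² + AB² − BC²)/(2·CA·AB) ≈ 0.37990, so ∠A ≈ 67.67°.

67.67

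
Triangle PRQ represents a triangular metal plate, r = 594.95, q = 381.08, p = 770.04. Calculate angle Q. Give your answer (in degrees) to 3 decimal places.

∠Q ≈ 28.959°

By the law of cosines, cos Q = (p² + r² − q²) / (2·p·r) ≈ 0.87497, so ∠Q ≈ 28.96°.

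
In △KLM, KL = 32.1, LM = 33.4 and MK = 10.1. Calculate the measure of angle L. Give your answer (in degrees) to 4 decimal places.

By the law of cosines, cos L = (KL² + LM² − MK²) / (2·KL·LM) ≈ 0.95322, so ∠L ≈ 17.60°.

17.5954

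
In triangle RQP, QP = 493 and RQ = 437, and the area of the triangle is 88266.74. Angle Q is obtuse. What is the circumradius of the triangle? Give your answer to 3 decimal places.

From area = ½·RQ·QP·sin Q, we get sin Q = 2·area/(RQ·QP) ≈ 0.81941.
Taking the obtuse solution, ∠Q ≈ 2.181 rad.
Law of cosines then gives PR ≈ 825.23.
Circumradius = PR/(2 sin Q) ≈ 503.55.

503.555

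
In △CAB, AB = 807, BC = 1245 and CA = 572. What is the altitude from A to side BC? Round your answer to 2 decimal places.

Semiperimeter s = (807 + 1245 + 572)/2 = 1312.
Heron's formula: area = √(1312·505·67·740) ≈ 1.8124e+05.
The altitude from A has length 2·area/BC ≈ 291.16.

h_A ≈ 291.16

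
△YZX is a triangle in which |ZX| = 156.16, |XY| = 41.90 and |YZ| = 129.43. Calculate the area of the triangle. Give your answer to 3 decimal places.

Semiperimeter s = (156.16 + 41.9 + 129.43)/2 = 163.75.
Heron's formula: area = √(163.75·7.585·121.84·34.315) ≈ 2278.8.

2278.808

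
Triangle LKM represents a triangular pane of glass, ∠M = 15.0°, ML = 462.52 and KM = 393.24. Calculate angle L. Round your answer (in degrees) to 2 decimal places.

∠L ≈ 50.91°

By the law of cosines, LK² = KM² + ML² − 2·KM·ML·cos M = 17195, so LK ≈ 131.13.
Law of cosines again: cos L = (ML² + LK² − KM²)/(2·ML·LK) ≈ 0.63052, so ∠L ≈ 50.91°.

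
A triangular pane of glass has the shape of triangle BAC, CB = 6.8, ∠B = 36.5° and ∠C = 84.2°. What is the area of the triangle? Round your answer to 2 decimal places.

The third angle is ∠A = 180° − ∠C − ∠B = 59.30°.
Law of sines: AC = CB·sin B/sin A ≈ 4.7041.
Law of sines: BA = CB·sin C/sin A ≈ 7.8679.
Area = ½·CB·AC·sin C ≈ 15.912.

15.91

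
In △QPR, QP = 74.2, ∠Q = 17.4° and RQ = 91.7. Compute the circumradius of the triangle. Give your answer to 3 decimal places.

By the law of cosines, PR² = RQ² + QP² − 2·RQ·QP·cos Q = 928.96, so PR ≈ 30.479.
Area = ½·RQ·QP·sin Q ≈ 1017.4.
Circumradius = PR/(2 sin Q) ≈ 50.961.

50.961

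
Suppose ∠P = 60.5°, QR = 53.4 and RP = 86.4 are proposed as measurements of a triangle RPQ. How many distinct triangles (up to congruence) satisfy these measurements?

RP·sin P = 86.4·sin(60.5°) ≈ 75.2.
Since QR = 53.4 < 75.2 = RP sin P, no triangle exists.

0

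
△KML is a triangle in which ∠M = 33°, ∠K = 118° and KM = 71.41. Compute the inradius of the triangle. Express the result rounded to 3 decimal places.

The third angle is ∠L = 180° − ∠K − ∠M = 29.00°.
Law of sines: ML = KM·sin K/sin L ≈ 130.05.
Law of sines: LK = KM·sin M/sin L ≈ 80.223.
Area = ½·KM·ML·sin M ≈ 2529.1.
Semiperimeter s = (130.05+80.223+71.41)/2 = 140.84.
Inradius = area/s = 2529.1/140.84 ≈ 17.957.

r ≈ 17.957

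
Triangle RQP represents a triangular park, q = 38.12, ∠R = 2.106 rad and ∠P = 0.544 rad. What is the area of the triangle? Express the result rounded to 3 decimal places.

The third angle is ∠Q = π − ∠P − ∠R = 0.492 rad.
Law of sines: r = q·sin R/sin Q ≈ 69.465.
Law of sines: p = q·sin P/sin Q ≈ 41.797.
Area = ½·q·r·sin P ≈ 685.25.

685.252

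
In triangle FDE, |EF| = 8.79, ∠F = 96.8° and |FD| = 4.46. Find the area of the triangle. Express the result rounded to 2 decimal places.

19.46

Area = ½·|EF|·|FD|·sin F ≈ 19.464.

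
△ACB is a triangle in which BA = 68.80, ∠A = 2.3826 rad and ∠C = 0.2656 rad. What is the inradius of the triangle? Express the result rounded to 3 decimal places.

r ≈ 15.744

The third angle is ∠B = π − ∠A − ∠C = 0.4934 rad.
Law of sines: CB = BA·sin A/sin C ≈ 180.38.
Law of sines: AC = BA·sin B/sin C ≈ 124.14.
Area = ½·BA·CB·sin B ≈ 2938.8.
Semiperimeter s = (180.38+68.8+124.14)/2 = 186.66.
Inradius = area/s = 2938.8/186.66 ≈ 15.744.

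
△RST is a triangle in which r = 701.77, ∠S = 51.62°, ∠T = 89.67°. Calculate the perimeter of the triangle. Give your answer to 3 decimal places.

2703.569

The third angle is ∠R = 180° − ∠S − ∠T = 38.71°.
Law of sines: s = r·sin S/sin R ≈ 879.67.
Law of sines: t = r·sin T/sin R ≈ 1122.1.
Semiperimeter p = (701.77+879.67+1122.1)/2 = 1351.8.
Perimeter = 701.77 + 879.67 + 1122.1 = 2703.6.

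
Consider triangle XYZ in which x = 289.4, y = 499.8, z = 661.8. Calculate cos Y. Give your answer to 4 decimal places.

0.7099

By the law of cosines, cos Y = (z² + x² − y²) / (2·z·x) ≈ 0.70991, so ∠Y ≈ 44.77°.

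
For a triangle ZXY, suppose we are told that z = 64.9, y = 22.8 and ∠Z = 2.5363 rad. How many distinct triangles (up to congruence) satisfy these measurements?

y·sin Z = 22.8·sin(2.5363 rad) ≈ 12.97.
Since ∠Z is not acute, a triangle exists only if z > y; here z > y, so there is exactly one triangle.

1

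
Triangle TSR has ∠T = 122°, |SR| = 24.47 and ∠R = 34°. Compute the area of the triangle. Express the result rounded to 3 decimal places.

The third angle is ∠S = 180° − ∠R − ∠T = 24.00°.
Law of sines: |RT| = |SR|·sin S/sin T ≈ 11.736.
Law of sines: |TS| = |SR|·sin R/sin T ≈ 16.135.
Area = ½·|SR|·|RT|·sin R ≈ 80.296.

area ≈ 80.296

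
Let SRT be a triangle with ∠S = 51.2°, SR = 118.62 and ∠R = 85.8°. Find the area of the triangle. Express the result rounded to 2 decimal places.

8017.90

The third angle is ∠T = 180° − ∠S − ∠R = 43.00°.
Law of sines: RT = SR·sin S/sin T ≈ 135.55.
Law of sines: TS = SR·sin R/sin T ≈ 173.46.
Area = ½·SR·RT·sin R ≈ 8017.9.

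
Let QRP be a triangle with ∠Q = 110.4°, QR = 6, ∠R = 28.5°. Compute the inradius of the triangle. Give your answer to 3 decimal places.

1.295

The third angle is ∠P = 180° − ∠Q − ∠R = 41.10°.
Law of sines: RP = QR·sin Q/sin P ≈ 8.5548.
Law of sines: PQ = QR·sin R/sin P ≈ 4.3551.
Area = ½·QR·RP·sin R ≈ 12.246.
Semiperimeter s = (8.5548+4.3551+6)/2 = 9.4549.
Inradius = area/s = 12.246/9.4549 ≈ 1.2952.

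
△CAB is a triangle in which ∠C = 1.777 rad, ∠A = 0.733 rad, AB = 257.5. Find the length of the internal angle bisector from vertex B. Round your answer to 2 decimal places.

198.76

The third angle is ∠B = π − ∠C − ∠A = 0.632 rad.
Law of sines: BC = AB·sin A/sin C ≈ 176.02.
Law of sines: CA = AB·sin B/sin C ≈ 155.33.
The bisector from B has length 2·AB·BC·cos(∠B/2)/(AB+BC) ≈ 198.76.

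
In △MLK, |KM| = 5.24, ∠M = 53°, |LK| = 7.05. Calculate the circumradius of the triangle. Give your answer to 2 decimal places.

Law of sines: sin L = |KM|·sin M/|LK| ≈ 0.59360.
Since |LK| ≥ |KM|, only the acute value applies: ∠L ≈ 36.41°.
Then ∠K = 180° − ∠M − ∠L ≈ 90.59°.
Law of sines gives |ML| = |LK|·sin K/sin M ≈ 8.8271.
Circumradius = |LK|/(2 sin M) ≈ 4.4138.

4.41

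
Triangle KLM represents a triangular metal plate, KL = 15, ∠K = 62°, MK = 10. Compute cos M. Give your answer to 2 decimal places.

cos M ≈ 0.22

By the law of cosines, LM² = MK² + KL² − 2·MK·KL·cos K = 184.16, so LM ≈ 13.571.
Law of cosines again: cos M = (LM² + MK² − KL²)/(2·LM·MK) ≈ 0.21797, so ∠M ≈ 77.41°.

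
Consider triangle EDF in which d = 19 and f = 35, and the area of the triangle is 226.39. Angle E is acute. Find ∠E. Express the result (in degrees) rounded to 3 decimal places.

From area = ½·d·f·sin E, we get sin E = 2·area/(d·f) ≈ 0.68087.
Taking the acute solution, ∠E ≈ 42.91°.

∠E ≈ 42.912°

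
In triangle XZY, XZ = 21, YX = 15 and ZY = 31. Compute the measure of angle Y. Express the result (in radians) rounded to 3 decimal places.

By the law of cosines, cos Y = (ZY² + YX² − XZ²) / (2·ZY·YX) ≈ 0.80108, so ∠Y ≈ 0.642 rad.

∠Y ≈ 0.642 rad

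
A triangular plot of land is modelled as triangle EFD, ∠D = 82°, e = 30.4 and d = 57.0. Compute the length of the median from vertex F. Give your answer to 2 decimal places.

Law of sines: sin E = e·sin D/d ≈ 0.52814.
Since d ≥ e, only the acute value applies: ∠E ≈ 31.88°.
Then ∠F = 180° − ∠D − ∠E ≈ 66.12°.
Law of sines gives f = d·sin F/sin D ≈ 52.633.
Median from F: ½√(2·d² + 2·e² − f²) ≈ 37.337.

37.34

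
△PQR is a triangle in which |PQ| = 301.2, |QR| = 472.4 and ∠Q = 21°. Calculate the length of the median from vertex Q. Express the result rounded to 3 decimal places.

By the law of cosines, |RP|² = |PQ|² + |QR|² − 2·|PQ|·|QR|·cos Q = 48211, so |RP| ≈ 219.57.
Median from Q: ½√(2·|PQ|² + 2·|QR|² − |RP|²) ≈ 380.64.

m_Q ≈ 380.643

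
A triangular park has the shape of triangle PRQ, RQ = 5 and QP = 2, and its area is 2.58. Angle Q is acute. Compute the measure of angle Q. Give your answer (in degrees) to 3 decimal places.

From area = ½·RQ·QP·sin Q, we get sin Q = 2·area/(RQ·QP) ≈ 0.51600.
Taking the acute solution, ∠Q ≈ 31.06°.

31.064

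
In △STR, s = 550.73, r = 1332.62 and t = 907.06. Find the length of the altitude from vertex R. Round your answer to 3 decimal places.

Semiperimeter p = (550.73 + 907.06 + 1332.6)/2 = 1395.2.
Heron's formula: area = √(1395.2·844.47·488.14·62.585) ≈ 1.8972e+05.
The altitude from R has length 2·area/r ≈ 284.74.

h_R ≈ 284.738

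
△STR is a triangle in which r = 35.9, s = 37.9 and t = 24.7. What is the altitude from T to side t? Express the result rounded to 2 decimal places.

h_T ≈ 34.66

Semiperimeter p = (37.9 + 24.7 + 35.9)/2 = 49.25.
Heron's formula: area = √(49.25·11.35·24.55·13.35) ≈ 428.02.
The altitude from T has length 2·area/t ≈ 34.658.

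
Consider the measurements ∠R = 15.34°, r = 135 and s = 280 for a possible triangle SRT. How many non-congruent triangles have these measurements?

2

s·sin R = 280·sin(15.34°) ≈ 74.07.
Since s sin R < r < s (74.07 < 135 < 280), two triangles exist.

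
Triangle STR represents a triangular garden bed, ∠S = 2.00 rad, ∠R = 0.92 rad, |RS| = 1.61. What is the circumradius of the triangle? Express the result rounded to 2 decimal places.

The third angle is ∠T = π − ∠R − ∠S = 0.222 rad.
Law of sines: |TR| = |RS|·sin S/sin T ≈ 6.661.
Law of sines: |ST| = |RS|·sin R/sin T ≈ 5.8281.
Circumradius = |RS|/(2 sin T) ≈ 3.6627.

3.66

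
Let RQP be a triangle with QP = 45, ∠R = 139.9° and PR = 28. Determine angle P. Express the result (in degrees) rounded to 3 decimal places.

Law of sines: sin Q = PR·sin R/QP ≈ 0.40079.
Since QP ≥ PR, only the acute value applies: ∠Q ≈ 23.63°.
Then ∠P = 180° − ∠R − ∠Q ≈ 16.47°.

∠P ≈ 16.473°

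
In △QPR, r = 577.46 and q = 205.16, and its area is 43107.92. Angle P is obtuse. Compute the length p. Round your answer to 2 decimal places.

733.53

From area = ½·r·q·sin P, we get sin P = 2·area/(r·q) ≈ 0.72773.
Taking the obtuse solution, ∠P ≈ 133.30°.
Law of cosines then gives p ≈ 733.53.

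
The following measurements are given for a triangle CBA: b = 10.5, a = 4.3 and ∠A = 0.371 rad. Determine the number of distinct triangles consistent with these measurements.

b·sin A = 10.5·sin(0.371 rad) ≈ 3.807.
Since b sin A < a < b (3.807 < 4.3 < 10.5), two triangles exist.

2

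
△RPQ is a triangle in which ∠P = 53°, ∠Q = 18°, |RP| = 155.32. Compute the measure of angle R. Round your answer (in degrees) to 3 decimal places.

109.000

The third angle is ∠R = 180° − ∠P − ∠Q = 109.00°.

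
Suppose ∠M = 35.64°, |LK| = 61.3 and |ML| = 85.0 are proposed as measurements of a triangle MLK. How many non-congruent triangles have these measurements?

2

|ML|·sin M = 85.0·sin(35.64°) ≈ 49.53.
Since |ML| sin M < |LK| < |ML| (49.53 < 61.3 < 85.0), two triangles exist.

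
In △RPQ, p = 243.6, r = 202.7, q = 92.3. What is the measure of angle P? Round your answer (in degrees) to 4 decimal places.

105.0789

By the law of cosines, cos P = (q² + r² − p²) / (2·q·r) ≈ -0.26015, so ∠P ≈ 105.08°.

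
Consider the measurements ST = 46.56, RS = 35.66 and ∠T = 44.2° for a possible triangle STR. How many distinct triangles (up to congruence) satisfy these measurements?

ST·sin T = 46.56·sin(44.2°) ≈ 32.46.
Since ST sin T < RS < ST (32.46 < 35.66 < 46.56), two triangles exist.

2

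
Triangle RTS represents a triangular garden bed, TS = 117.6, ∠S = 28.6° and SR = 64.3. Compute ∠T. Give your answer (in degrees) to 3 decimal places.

By the law of cosines, RT² = TS² + SR² − 2·TS·SR·cos S = 4686.2, so RT ≈ 68.456.
Law of cosines again: cos T = (RT² + TS² − SR²)/(2·RT·TS) ≈ 0.89321, so ∠T ≈ 26.72°.

∠T ≈ 26.720°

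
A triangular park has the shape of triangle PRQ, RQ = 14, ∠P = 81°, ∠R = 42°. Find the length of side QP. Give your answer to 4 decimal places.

The third angle is ∠Q = 180° − ∠P − ∠R = 57.00°.
Law of sines: QP = RQ·sin R/sin P ≈ 9.4846.

9.4846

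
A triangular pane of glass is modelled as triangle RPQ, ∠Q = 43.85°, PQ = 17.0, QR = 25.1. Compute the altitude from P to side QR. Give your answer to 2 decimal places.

h_P ≈ 11.78

By the law of cosines, RP² = PQ² + QR² − 2·PQ·QR·cos Q = 303.58, so RP ≈ 17.423.
Area = ½·PQ·QR·sin Q ≈ 147.8.
The altitude from P has length 2·area/QR ≈ 11.777.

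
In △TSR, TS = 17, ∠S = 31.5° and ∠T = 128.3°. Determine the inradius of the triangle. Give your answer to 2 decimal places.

The third angle is ∠R = 180° − ∠T − ∠S = 20.20°.
Law of sines: SR = TS·sin T/sin R ≈ 38.637.
Law of sines: RT = TS·sin S/sin R ≈ 25.724.
Area = ½·TS·SR·sin S ≈ 171.59.
Semiperimeter s = (38.637+25.724+17)/2 = 40.68.
Inradius = area/s = 171.59/40.68 ≈ 4.2181.

r ≈ 4.22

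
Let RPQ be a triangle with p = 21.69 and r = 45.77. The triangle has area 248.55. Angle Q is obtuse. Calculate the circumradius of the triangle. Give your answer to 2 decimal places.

From area = ½·r·p·sin Q, we get sin Q = 2·area/(r·p) ≈ 0.50073.
Taking the obtuse solution, ∠Q ≈ 149.95°.
Law of cosines then gives q ≈ 65.452.
Circumradius = q/(2 sin Q) ≈ 65.357.

65.36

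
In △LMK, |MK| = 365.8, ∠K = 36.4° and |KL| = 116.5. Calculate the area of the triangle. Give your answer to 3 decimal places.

area ≈ 12644.481

Area = ½·|MK|·|KL|·sin K ≈ 12644.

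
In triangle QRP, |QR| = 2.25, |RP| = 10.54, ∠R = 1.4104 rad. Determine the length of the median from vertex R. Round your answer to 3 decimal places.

m_R ≈ 5.562

By the law of cosines, |PQ|² = |QR|² + |RP|² − 2·|QR|·|RP|·cos R = 108.58, so |PQ| ≈ 10.42.
Median from R: ½√(2·|QR|² + 2·|RP|² − |PQ|²) ≈ 5.5617.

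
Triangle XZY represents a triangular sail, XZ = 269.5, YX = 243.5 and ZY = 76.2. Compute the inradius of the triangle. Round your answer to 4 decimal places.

30.8359

Semiperimeter s = (76.2 + 243.5 + 269.5)/2 = 294.6.
Heron's formula: area = √(294.6·218.4·51.1·25.1) ≈ 9084.3.
Inradius = area/s = 9084.3/294.6 ≈ 30.836.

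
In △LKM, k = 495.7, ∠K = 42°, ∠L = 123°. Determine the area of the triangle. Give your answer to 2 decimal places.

area ≈ 39855.16

The third angle is ∠M = 180° − ∠L − ∠K = 15.00°.
Law of sines: l = k·sin L/sin K ≈ 621.3.
Law of sines: m = k·sin M/sin K ≈ 191.74.
Area = ½·k·l·sin M ≈ 39855.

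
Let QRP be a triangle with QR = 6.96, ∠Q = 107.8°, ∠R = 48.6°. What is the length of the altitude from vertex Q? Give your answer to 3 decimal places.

h_Q ≈ 5.221

The third angle is ∠P = 180° − ∠Q − ∠R = 23.60°.
Law of sines: RP = QR·sin Q/sin P ≈ 16.553.
Law of sines: PQ = QR·sin R/sin P ≈ 13.041.
Area = ½·QR·RP·sin R ≈ 43.209.
The altitude from Q has length 2·area/RP ≈ 5.2208.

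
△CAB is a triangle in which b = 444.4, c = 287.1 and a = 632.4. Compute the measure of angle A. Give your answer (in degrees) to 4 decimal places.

118.0546

By the law of cosines, cos A = (b² + c² − a²) / (2·b·c) ≈ -0.47031, so ∠A ≈ 118.05°.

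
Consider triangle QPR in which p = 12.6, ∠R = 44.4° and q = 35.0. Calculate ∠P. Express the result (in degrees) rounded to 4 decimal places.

∠P ≈ 18.7317°

By the law of cosines, r² = q² + p² − 2·q·p·cos R = 753.6, so r ≈ 27.452.
Law of cosines again: cos P = (r² + q² − p²)/(2·r·q) ≈ 0.94703, so ∠P ≈ 18.73°.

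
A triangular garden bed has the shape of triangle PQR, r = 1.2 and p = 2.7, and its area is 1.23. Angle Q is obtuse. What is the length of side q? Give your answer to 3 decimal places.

From area = ½·r·p·sin Q, we get sin Q = 2·area/(r·p) ≈ 0.75926.
Taking the obtuse solution, ∠Q ≈ 130.60°.
Law of cosines then gives q ≈ 3.5982.

3.598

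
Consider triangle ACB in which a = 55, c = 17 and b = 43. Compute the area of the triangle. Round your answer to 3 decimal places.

290.546

Semiperimeter s = (55 + 17 + 43)/2 = 57.5.
Heron's formula: area = √(57.5·2.5·40.5·14.5) ≈ 290.55.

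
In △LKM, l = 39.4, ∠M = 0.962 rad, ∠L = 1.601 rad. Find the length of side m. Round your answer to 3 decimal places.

The third angle is ∠K = π − ∠M − ∠L = 0.579 rad.
Law of sines: m = l·sin M/sin L ≈ 32.336.

32.336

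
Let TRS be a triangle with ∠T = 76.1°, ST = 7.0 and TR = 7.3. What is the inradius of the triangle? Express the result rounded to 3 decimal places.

By the law of cosines, RS² = ST² + TR² − 2·ST·TR·cos T = 77.739, so RS ≈ 8.817.
Area = ½·ST·TR·sin T ≈ 24.802.
Semiperimeter s = (8.817+7+7.3)/2 = 11.558.
Inradius = area/s = 24.802/11.558 ≈ 2.1458.

r ≈ 2.146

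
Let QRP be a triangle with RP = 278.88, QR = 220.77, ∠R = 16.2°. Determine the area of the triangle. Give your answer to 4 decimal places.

area ≈ 8588.5093

Area = ½·QR·RP·sin R ≈ 8588.5.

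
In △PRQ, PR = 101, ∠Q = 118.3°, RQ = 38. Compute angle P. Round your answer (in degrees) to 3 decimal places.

19.346

Law of sines: sin P = RQ·sin Q/PR ≈ 0.33127.
Since PR ≥ RQ, only the acute value applies: ∠P ≈ 19.35°.
Then ∠R = 180° − ∠Q − ∠P ≈ 42.35°.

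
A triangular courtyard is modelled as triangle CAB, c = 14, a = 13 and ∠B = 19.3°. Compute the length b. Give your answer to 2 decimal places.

By the law of cosines, b² = c² + a² − 2·c·a·cos B = 21.456, so b ≈ 4.6321.

4.63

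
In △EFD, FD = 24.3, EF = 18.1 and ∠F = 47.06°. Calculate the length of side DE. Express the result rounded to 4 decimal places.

17.8563

By the law of cosines, DE² = EF² + FD² − 2·EF·FD·cos F = 318.85, so DE ≈ 17.856.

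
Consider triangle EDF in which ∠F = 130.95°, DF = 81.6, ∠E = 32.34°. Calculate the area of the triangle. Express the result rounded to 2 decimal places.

The third angle is ∠D = 180° − ∠F − ∠E = 16.71°.
Law of sines: FE = DF·sin D/sin E ≈ 43.859.
Law of sines: ED = DF·sin F/sin E ≈ 115.21.
Area = ½·DF·FE·sin F ≈ 1351.5.

1351.55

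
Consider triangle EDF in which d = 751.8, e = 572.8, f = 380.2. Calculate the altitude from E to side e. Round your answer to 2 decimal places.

h_E ≈ 371.52

Semiperimeter s = (572.8 + 751.8 + 380.2)/2 = 852.4.
Heron's formula: area = √(852.4·279.6·100.6·472.2) ≈ 1.064e+05.
The altitude from E has length 2·area/e ≈ 371.52.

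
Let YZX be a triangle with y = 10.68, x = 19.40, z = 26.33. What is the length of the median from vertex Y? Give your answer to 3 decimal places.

Median from Y: ½√(2·z² + 2·x² − y²) ≈ 22.501.

22.501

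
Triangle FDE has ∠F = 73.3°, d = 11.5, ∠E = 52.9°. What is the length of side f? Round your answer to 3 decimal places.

The third angle is ∠D = 180° − ∠E − ∠F = 53.80°.
Law of sines: f = d·sin F/sin D ≈ 13.65.

13.650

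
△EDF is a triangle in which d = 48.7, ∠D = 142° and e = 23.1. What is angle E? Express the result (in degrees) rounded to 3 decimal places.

Law of sines: sin E = e·sin D/d ≈ 0.29203.
Since d ≥ e, only the acute value applies: ∠E ≈ 16.98°.
Then ∠F = 180° − ∠D − ∠E ≈ 21.02°.

16.979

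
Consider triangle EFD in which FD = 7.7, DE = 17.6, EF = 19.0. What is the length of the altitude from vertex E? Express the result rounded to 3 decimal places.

Semiperimeter s = (7.7 + 17.6 + 19)/2 = 22.15.
Heron's formula: area = √(22.15·14.45·4.55·3.15) ≈ 67.73.
The altitude from E has length 2·area/FD ≈ 17.592.

h_E ≈ 17.592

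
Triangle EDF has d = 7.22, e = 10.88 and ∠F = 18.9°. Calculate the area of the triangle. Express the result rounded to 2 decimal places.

Area = ½·e·d·sin F ≈ 12.722.

12.72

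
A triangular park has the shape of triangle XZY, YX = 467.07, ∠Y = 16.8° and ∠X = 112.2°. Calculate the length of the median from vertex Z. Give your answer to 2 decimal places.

m_Z ≈ 339.66

The third angle is ∠Z = 180° − ∠Y − ∠X = 51.00°.
Law of sines: ZY = YX·sin X/sin Z ≈ 556.45.
Law of sines: XZ = YX·sin Y/sin Z ≈ 173.71.
Median from Z: ½√(2·XZ² + 2·ZY² − YX²) ≈ 339.66.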